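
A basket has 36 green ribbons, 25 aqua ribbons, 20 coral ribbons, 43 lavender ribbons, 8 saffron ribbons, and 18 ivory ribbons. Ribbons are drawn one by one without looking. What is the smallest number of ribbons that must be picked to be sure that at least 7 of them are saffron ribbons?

In the worst case for collecting saffron ribbons, every non-saffron ribbon comes out first.
There are 36 + 25 + 20 + 43 + 18 = 142 non-saffron ribbons altogether.
After those, each further ribbon must be saffron, so 142 + 7 = 149 draws guarantee 7 saffron ribbons.

149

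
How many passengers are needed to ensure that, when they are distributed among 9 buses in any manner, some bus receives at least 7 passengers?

With 54 passengers one could put exactly 6 in each of the 9 buses, and no bus would reach 7.
Pigeonhole: one more passenger must land in a bus that already has 6, giving it 7.
So 9 × 6 + 1 = 55 passengers are required.

55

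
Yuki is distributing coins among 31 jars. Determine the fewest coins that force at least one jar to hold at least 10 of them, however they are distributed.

With 279 coins one could put exactly 9 in each of the 31 jars, and no jar would reach 10.
One more coin must land in a jar that already has 9, giving it 10.
So 31 × 9 + 1 = 280 coins are required.

280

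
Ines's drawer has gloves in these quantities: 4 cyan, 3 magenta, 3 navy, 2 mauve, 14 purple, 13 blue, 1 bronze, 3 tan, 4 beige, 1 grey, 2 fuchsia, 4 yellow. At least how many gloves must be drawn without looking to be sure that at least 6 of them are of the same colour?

38

The 12 colours are the holes; the gloves drawn are the pigeons.
To avoid 6 of any one colour, the worst case takes at most 5 of each colour, or every glove of a colour that has fewer than 5.
That gives 4 + 3 + 3 + 2 + 5 + 5 + 1 + 3 + 4 + 1 + 2 + 4 = 37 gloves with no colour reaching 6.
The next glove forces some colour to 6, so 37 + 1 = 38.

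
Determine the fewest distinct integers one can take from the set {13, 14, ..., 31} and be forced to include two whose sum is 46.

A set avoiding the sum 46 can contain at most one of each pair {x, 46−x}, plus the 3 elements whose complement lies outside the range or equal to its own complement.
The integers 13, …, 23 (11 of them) are such a set: any two sum to at least 13+14 = 27 and at most 22+23 = 45 < 46.
Any 12th integer completes one of the 8 pairs, so 12 choices force a sum of 46.

12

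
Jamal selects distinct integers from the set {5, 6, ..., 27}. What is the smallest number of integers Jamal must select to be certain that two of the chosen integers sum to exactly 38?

16

Group the elements by complementary pair {x, 38−x}: {11,27}, {12,26}, {13,25}, …, giving 8 two-element pairs, the single value 19 (it cannot pair with itself since the integers are distinct), and 6 integers whose partner 38−x falls outside [5,27].
By pigeonhole, treating each of those 15 groups as a pigeonhole, one can pick one integer per group — 15 integers — with no two summing to 38.
The 16th integer lands in an occupied pair, forcing a sum of 38.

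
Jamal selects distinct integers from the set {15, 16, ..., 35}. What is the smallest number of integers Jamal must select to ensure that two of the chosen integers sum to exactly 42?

A set avoiding the sum 42 can contain at most one of each pair {x, 42−x}, plus the 9 elements whose complement lies outside the range or equal to its own complement.
The integers 21, …, 35 (15 of them) are such a set: any two sum to at least 21+22 = 43 > 42.
Any 16th integer completes one of the 6 pairs, so 16 choices force a sum of 42.

16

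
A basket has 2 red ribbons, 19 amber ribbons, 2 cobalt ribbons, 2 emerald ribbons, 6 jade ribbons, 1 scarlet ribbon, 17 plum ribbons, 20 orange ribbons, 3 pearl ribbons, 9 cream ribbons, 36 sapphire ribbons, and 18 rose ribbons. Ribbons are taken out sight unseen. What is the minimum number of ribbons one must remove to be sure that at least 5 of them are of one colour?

By pigeonhole, the 12 colours are the holes; the ribbons drawn are the pigeons.
To avoid 5 of any one colour, the worst case takes at most 4 of each colour, or every ribbon of a colour that has fewer than 4.
That gives 2 + 4 + 2 + 2 + 4 + 1 + 4 + 4 + 3 + 4 + 4 + 4 = 38 ribbons with no colour reaching 5.
The next ribbon forces some colour to 5, so 38 + 1 = 39.

39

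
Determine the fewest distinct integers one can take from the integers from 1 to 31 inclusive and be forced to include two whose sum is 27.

Two chosen integers sum to 27 exactly when both halves of some pair {x, 27−x} with 1 ≤ x ≤ 27−x ≤ 26 are chosen — 13 such pairs.
The remaining 5 elements (those with no distinct partner in range) can never complete a 27-sum, so the worst case takes all of them and one from each pair: 5 + 13 = 18.
The 19th integer has to be the second member of some pair, so 18 + 1 = 19.

19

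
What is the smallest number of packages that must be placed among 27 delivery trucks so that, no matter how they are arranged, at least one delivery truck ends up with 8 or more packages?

190

With 189 packages one could put exactly 7 in each of the 27 delivery trucks, and no delivery truck would reach 8.
By the pigeonhole principle, one more package must land in a delivery truck that already has 7, giving it 8.
So 27 × 7 + 1 = 190 packages are required.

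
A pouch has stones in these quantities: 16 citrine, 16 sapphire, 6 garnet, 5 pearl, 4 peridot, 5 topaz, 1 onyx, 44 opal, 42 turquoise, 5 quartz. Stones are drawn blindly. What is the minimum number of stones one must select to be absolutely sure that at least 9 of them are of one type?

59

The 10 types are the holes; the stones drawn are the pigeons.
To avoid 9 of any one type, the worst case takes at most 8 of each type, or every stone of a type that has fewer than 8.
That gives 8 + 8 + 6 + 5 + 4 + 5 + 1 + 8 + 8 + 5 = 58 stones with no type reaching 9.
The next stone forces some type to 9, so 58 + 1 = 59.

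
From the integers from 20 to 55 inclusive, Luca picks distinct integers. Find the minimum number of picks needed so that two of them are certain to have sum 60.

27

Two chosen integers sum to 60 exactly when both halves of some pair {x, 60−x} with 20 ≤ x ≤ 60−x ≤ 40 are chosen — 10 such pairs.
The remaining 16 elements (those with no distinct partner in range) can never complete a 60-sum, so the worst case takes all of them and one from each pair: 16 + 10 = 26.
By the pigeonhole principle, the 27th integer has to be the second member of some pair, so 26 + 1 = 27.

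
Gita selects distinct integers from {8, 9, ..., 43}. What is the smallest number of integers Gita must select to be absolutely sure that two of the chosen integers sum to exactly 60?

Two chosen integers sum to 60 exactly when both halves of some pair {x, 60−x} with 17 ≤ x ≤ 60−x ≤ 43 are chosen — 13 such pairs.
The remaining 10 elements (those with no distinct partner in range) can never complete a 60-sum, so the worst case takes all of them and one from each pair: 10 + 13 = 23.
Pigeonhole: the 24th integer has to be the second member of some pair, so 23 + 1 = 24.

24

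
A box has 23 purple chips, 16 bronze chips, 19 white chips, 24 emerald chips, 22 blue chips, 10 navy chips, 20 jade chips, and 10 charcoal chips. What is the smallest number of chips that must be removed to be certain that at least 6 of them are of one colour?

41

An adversary could hand out at most 5 chips per colour: 5 + 5 + 5 + 5 + 5 + 5 + 5 + 5 = 40 chips and still no colour has 6.
One more chip lands in a colour already at 5, so 41 draws are enough and 40 are not.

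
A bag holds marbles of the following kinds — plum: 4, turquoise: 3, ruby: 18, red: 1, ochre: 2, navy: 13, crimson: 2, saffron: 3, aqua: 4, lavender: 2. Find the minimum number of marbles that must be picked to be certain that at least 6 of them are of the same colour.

32

An adversary could hand out at most 5 marbles per colour (8 colours run out sooner): 4 + 3 + 5 + 1 + 2 + 5 + 2 + 3 + 4 + 2 = 31 marbles and still no colour has 6.
By the pigeonhole principle, one more marble lands in a colour already at 5, so 32 draws are enough and 31 are not.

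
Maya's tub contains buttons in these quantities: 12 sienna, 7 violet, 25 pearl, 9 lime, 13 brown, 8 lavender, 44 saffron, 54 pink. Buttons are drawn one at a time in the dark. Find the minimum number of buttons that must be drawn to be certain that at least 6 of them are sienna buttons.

In the worst case for collecting sienna buttons, every non-sienna button comes out first.
There are 7 + 25 + 9 + 13 + 8 + 44 + 54 = 160 non-sienna buttons altogether.
After those, each further button must be sienna, so 160 + 6 = 166 draws guarantee 6 sienna buttons.

166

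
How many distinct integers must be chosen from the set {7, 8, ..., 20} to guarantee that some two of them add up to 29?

9

A set avoiding the sum 29 can contain at most one of each pair {x, 29−x}, plus the 2 elements whose complement lies outside the range.
The integers 7, …, 14 (8 of them) are such a set: any two sum to at least 7+8 = 15 and at most 13+14 = 27 < 29.
Pigeonhole: any 9th integer completes one of the 6 pairs, so 9 choices force a sum of 29.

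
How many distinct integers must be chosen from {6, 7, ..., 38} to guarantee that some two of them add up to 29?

A set avoiding the sum 29 can contain at most one of each pair {x, 29−x}, plus the 15 elements whose complement lies outside the range.
The integers 15, …, 38 (24 of them) are such a set: any two sum to at least 15+16 = 31 > 29.
Pigeonhole: any 25th integer completes one of the 9 pairs, so 25 choices force a sum of 29.

25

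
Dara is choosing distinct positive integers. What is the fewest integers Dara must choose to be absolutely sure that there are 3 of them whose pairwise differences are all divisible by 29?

Integers whose pairwise differences are multiples of 29 are exactly those sharing a remainder mod 29. The 29 residue classes mod 29 are the pigeonholes.
With 58 integers one could put 2 in each residue class and have no class reach 3.
The 59th integer pushes some class to 3, so 29·2 + 1 = 59.

59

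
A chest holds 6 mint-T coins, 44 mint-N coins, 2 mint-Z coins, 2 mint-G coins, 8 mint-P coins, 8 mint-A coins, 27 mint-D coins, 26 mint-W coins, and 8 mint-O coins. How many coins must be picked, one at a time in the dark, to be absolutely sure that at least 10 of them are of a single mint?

62

Pigeonhole: put each drawn coin into a box by mint. The largest draw with every box below 10 takes min(count, 9) from each mint; mints with fewer than 9 contribute all they have.
Σ min(cᵢ, 9) = 6 + 9 + 2 + 2 + 8 + 8 + 9 + 9 + 8 = 61.
Draw number 61 + 1 = 62 must push one box to 10.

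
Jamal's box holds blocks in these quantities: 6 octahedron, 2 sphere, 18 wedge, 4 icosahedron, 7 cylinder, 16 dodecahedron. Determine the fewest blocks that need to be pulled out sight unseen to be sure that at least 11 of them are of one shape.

By the pigeonhole principle, put each drawn block into a box by shape. The largest draw with every box below 11 takes min(count, 10) from each shape; shapes with fewer than 10 contribute all they have.
Σ min(cᵢ, 10) = 6 + 2 + 10 + 4 + 7 + 10 = 39.
Draw number 39 + 1 = 40 must push one box to 11.

40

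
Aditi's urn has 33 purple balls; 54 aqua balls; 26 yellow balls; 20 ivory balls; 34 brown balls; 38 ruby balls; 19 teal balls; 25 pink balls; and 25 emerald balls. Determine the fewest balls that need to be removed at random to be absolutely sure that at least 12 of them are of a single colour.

100

An adversary could hand out at most 11 balls per colour: 11 + 11 + 11 + 11 + 11 + 11 + 11 + 11 + 11 = 99 balls and still no colour has 12.
By the pigeonhole principle, one more ball lands in a colour already at 11, so 100 draws are enough and 99 are not.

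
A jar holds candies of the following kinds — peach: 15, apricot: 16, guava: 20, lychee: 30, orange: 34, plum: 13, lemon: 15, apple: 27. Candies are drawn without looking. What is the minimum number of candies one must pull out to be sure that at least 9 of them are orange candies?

In the worst case for collecting orange candies, every non-orange candy comes out first.
There are 15 + 16 + 20 + 30 + 13 + 15 + 27 = 136 non-orange candies altogether.
After those, each further candy must be orange, so 136 + 9 = 145 draws guarantee 9 orange candies.

145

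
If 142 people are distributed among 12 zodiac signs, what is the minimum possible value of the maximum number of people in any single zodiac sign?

12

By pigeonhole, the 12 zodiac signs are the holes and the 142 people are the pigeons.
If every zodiac sign held at most 11 people, the total would be at most 12 × 11 = 132, which is less than 142.
So some zodiac sign holds at least ⌈142/12⌉ = 12 people.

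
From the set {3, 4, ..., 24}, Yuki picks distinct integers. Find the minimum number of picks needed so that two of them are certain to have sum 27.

12

A set avoiding the sum 27 can contain at most one of each pair {x, 27−x}.
The integers 14, …, 24 (11 of them) are such a set: any two sum to at least 14+15 = 29 > 27.
By pigeonhole, any 12th integer completes one of the 11 pairs, so 12 choices force a sum of 27.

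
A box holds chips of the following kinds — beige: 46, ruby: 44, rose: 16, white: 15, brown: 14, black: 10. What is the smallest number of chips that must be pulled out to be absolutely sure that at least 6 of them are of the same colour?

31

An adversary could hand out at most 5 chips per colour: 5 + 5 + 5 + 5 + 5 + 5 = 30 chips and still no colour has 6.
By the pigeonhole principle, one more chip lands in a colour already at 5, so 31 draws are enough and 30 are not.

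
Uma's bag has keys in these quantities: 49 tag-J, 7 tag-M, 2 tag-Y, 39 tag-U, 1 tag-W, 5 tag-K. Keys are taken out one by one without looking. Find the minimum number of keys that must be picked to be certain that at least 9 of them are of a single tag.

32

Pigeonhole: put each drawn key into a box by tag. The largest draw with every box below 9 takes min(count, 8) from each tag; tags with fewer than 8 contribute all they have.
Σ min(cᵢ, 8) = 8 + 7 + 2 + 8 + 1 + 5 = 31.
Draw number 31 + 1 = 32 must push one box to 9.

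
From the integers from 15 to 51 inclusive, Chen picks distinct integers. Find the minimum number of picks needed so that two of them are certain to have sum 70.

22

Group the elements by complementary pair {x, 70−x}: {19,51}, {20,50}, {21,49}, …, giving 16 two-element pairs, the single value 35 (it cannot pair with itself since the integers are distinct), and 4 integers whose partner 70−x falls outside [15,51].
By the pigeonhole principle, treating each of those 21 groups as a pigeonhole, one can pick one integer per group — 21 integers — with no two summing to 70.
The 22nd integer lands in an occupied pair, forcing a sum of 70.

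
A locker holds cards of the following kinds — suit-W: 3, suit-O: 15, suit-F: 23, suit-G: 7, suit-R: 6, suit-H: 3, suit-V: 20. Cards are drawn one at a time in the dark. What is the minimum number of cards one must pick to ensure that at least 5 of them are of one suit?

An adversary could hand out at most 4 cards per suit (suit-W, suit-H run out sooner): 3 + 4 + 4 + 4 + 4 + 3 + 4 = 26 cards and still no suit has 5.
One more card lands in a suit already at 4, so 27 draws are enough and 26 are not.

27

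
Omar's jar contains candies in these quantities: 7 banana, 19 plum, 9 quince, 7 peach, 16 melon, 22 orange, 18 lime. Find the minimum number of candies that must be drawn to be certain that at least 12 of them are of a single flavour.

By the pigeonhole principle, the 7 flavours are the holes; the candies drawn are the pigeons.
To avoid 12 of any one flavour, the worst case takes at most 11 of each flavour, or every candy of a flavour that has fewer than 11.
That gives 7 + 11 + 9 + 7 + 11 + 11 + 11 = 67 candies with no flavour reaching 12.
The next candy forces some flavour to 12, so 67 + 1 = 68.

68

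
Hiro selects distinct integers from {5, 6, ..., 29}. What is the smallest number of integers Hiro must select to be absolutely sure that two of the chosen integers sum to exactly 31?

15

Group the elements by complementary pair {x, 31−x}: {5,26}, {6,25}, {7,24}, …, giving 11 two-element pairs and 3 integers whose partner 31−x falls outside [5,29].
Treating each of those 14 groups as a pigeonhole, one can pick one integer per group — 14 integers — with no two summing to 31.
The 15th integer lands in an occupied pair, forcing a sum of 31.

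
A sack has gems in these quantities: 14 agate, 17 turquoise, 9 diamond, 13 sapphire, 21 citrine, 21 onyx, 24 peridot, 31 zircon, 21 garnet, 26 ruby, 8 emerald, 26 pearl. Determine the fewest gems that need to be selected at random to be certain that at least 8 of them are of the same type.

Put each drawn gem into a box by type. The largest draw with every box below 8 takes min(count, 7) from each type.
Σ min(cᵢ, 7) = 7 + 7 + 7 + 7 + 7 + 7 + 7 + 7 + 7 + 7 + 7 + 7 = 84.
Draw number 84 + 1 = 85 must push one box to 8.

85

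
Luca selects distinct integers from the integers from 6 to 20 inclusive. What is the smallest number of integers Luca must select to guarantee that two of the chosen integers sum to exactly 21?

A set avoiding the sum 21 can contain at most one of each pair {x, 21−x}, plus the 5 elements whose complement lies outside the range.
The integers 11, …, 20 (10 of them) are such a set: any two sum to at least 11+12 = 23 > 21.
Any 11th integer completes one of the 5 pairs, so 11 choices force a sum of 21.

11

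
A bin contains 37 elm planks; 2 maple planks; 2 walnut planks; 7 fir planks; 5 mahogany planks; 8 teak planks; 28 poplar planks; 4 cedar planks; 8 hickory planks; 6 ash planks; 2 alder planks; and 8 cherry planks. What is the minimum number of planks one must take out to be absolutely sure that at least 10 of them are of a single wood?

71

An adversary could hand out at most 9 planks per wood (10 woods run out sooner): 9 + 2 + 2 + 7 + 5 + 8 + 9 + 4 + 8 + 6 + 2 + 8 = 70 planks and still no wood has 10.
One more plank lands in a wood already at 9, so 71 draws are enough and 70 are not.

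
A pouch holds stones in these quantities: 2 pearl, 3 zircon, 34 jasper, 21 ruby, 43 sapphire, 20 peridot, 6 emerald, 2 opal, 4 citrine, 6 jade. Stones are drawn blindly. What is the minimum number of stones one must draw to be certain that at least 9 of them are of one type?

Pigeonhole: put each drawn stone into a box by type. The largest draw with every box below 9 takes min(count, 8) from each type; types with fewer than 8 contribute all they have.
Σ min(cᵢ, 8) = 2 + 3 + 8 + 8 + 8 + 8 + 6 + 2 + 4 + 6 = 55.
Draw number 55 + 1 = 56 must push one box to 9.

56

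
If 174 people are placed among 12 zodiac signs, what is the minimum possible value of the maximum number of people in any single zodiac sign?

15

Pigeonhole: the 12 zodiac signs are the holes and the 174 people are the pigeons.
If every zodiac sign held at most 14 people, the total would be at most 12 × 14 = 168, which is less than 174.
So some zodiac sign holds at least ⌈174/12⌉ = 15 people.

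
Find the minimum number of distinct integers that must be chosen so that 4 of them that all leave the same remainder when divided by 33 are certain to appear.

100

The 33 residue classes mod 33 are the pigeonholes.
With 99 integers one could put 3 in each residue class and have no class reach 4.
The 100th integer pushes some class to 4, so 33·3 + 1 = 100.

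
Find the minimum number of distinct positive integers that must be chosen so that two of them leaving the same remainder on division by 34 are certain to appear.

By the pigeonhole principle, the 34 residue classes mod 34 are the pigeonholes.
With 34 integers one could put 1 in each residue class and have no class reach 2.
The 35th integer pushes some class to 2, so 34·1 + 1 = 35.

35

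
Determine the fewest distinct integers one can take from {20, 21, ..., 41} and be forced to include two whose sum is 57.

14

A set avoiding the sum 57 can contain at most one of each pair {x, 57−x}, plus the 4 elements whose complement lies outside the range.
The integers 29, …, 41 (13 of them) are such a set: any two sum to at least 29+30 = 59 > 57.
Any 14th integer completes one of the 9 pairs, so 14 choices force a sum of 57.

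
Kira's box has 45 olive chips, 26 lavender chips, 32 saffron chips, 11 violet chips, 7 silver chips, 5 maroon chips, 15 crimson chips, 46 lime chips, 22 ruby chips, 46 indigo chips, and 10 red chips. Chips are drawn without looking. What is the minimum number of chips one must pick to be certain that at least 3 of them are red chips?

In the worst case for collecting red chips, every non-red chip comes out first.
There are 45 + 26 + 32 + 11 + 7 + 5 + 15 + 46 + 22 + 46 = 255 non-red chips altogether.
After those, each further chip must be red, so 255 + 3 = 258 draws guarantee 3 red chips.

258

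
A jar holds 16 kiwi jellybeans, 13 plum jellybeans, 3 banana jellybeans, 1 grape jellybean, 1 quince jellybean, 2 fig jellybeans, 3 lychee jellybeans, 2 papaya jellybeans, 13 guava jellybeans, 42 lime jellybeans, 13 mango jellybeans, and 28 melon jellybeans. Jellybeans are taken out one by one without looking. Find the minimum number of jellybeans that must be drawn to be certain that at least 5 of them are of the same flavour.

The 12 flavours are the holes; the jellybeans drawn are the pigeons.
To avoid 5 of any one flavour, the worst case takes at most 4 of each flavour, or every jellybean of a flavour that has fewer than 4.
That gives 4 + 4 + 3 + 1 + 1 + 2 + 3 + 2 + 4 + 4 + 4 + 4 = 36 jellybeans with no flavour reaching 5.
The next jellybean forces some flavour to 5, so 36 + 1 = 37.

37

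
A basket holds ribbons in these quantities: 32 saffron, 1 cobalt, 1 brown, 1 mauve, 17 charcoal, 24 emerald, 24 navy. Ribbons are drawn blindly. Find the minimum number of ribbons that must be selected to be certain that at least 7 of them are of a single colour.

Put each drawn ribbon into a box by colour. The largest draw with every box below 7 takes min(count, 6) from each colour; colours with fewer than 6 contribute all they have.
Σ min(cᵢ, 6) = 6 + 1 + 1 + 1 + 6 + 6 + 6 = 27.
Draw number 27 + 1 = 28 must push one box to 7.

28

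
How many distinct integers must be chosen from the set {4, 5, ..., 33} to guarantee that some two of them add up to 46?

Two chosen integers sum to 46 exactly when both halves of some pair {x, 46−x} with 13 ≤ x ≤ 46−x ≤ 33 are chosen — 10 such pairs.
The remaining 10 elements (those with no distinct partner in range) can never complete a 46-sum, so the worst case takes all of them and one from each pair: 10 + 10 = 20.
By the pigeonhole principle, the 21st integer has to be the second member of some pair, so 20 + 1 = 21.

21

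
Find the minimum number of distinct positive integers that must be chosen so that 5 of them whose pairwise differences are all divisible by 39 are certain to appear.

157

Integers whose pairwise differences are multiples of 39 are exactly those sharing a remainder mod 39. By pigeonhole, the 39 residue classes mod 39 are the pigeonholes.
With 156 integers one could put 4 in each residue class and have no class reach 5.
The 157th integer pushes some class to 5, so 39·4 + 1 = 157.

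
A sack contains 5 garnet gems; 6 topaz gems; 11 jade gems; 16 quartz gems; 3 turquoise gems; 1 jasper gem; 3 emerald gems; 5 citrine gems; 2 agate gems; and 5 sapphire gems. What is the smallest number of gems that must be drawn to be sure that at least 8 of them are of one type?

Put each drawn gem into a box by type. The largest draw with every box below 8 takes min(count, 7) from each type; types with fewer than 7 contribute all they have.
Σ min(cᵢ, 7) = 5 + 6 + 7 + 7 + 3 + 1 + 3 + 5 + 2 + 5 = 44.
Draw number 44 + 1 = 45 must push one box to 8.

45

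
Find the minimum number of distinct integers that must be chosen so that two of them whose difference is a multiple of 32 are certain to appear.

33

Integers whose pairwise differences are multiples of 32 are exactly those sharing a remainder mod 32. The 32 residue classes mod 32 are the pigeonholes.
With 32 integers one could put 1 in each residue class and have no class reach 2.
The 33rd integer pushes some class to 2, so 32·1 + 1 = 33.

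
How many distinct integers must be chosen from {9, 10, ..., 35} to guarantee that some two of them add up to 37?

Two chosen integers sum to 37 exactly when both halves of some pair {x, 37−x} with 9 ≤ x ≤ 37−x ≤ 28 are chosen — 10 such pairs.
The remaining 7 elements (those with no distinct partner in range) can never complete a 37-sum, so the worst case takes all of them and one from each pair: 7 + 10 = 17.
By pigeonhole, the 18th integer has to be the second member of some pair, so 17 + 1 = 18.

18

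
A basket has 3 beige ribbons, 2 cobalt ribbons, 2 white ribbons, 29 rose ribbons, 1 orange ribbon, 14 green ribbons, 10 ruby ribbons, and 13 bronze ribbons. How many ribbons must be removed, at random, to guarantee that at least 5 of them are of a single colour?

25

Put each drawn ribbon into a box by colour. The largest draw with every box below 5 takes min(count, 4) from each colour; colours with fewer than 4 contribute all they have.
Σ min(cᵢ, 4) = 3 + 2 + 2 + 4 + 1 + 4 + 4 + 4 = 24.
Draw number 24 + 1 = 25 must push one box to 5.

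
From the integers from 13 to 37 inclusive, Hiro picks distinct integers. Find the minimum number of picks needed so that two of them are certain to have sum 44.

Group the elements by complementary pair {x, 44−x}: {13,31}, {14,30}, {15,29}, …, giving 9 two-element pairs; the single value 22 (it cannot pair with itself since the integers are distinct); and 6 integers whose partner 44−x falls outside [13,37].
Pigeonhole: treating each of those 16 groups as a pigeonhole, one can pick one integer per group — 16 integers — with no two summing to 44.
The 17th integer lands in an occupied pair, forcing a sum of 44.

17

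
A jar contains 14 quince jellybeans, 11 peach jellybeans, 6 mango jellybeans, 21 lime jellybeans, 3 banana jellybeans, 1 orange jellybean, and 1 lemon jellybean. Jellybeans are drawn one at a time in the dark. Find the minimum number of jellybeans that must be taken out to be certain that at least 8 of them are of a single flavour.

33

The 7 flavours are the holes; the jellybeans drawn are the pigeons.
To avoid 8 of any one flavour, the worst case takes at most 7 of each flavour, or every jellybean of a flavour that has fewer than 7.
That gives 7 + 7 + 6 + 7 + 3 + 1 + 1 = 32 jellybeans with no flavour reaching 8.
The next jellybean forces some flavour to 8, so 32 + 1 = 33.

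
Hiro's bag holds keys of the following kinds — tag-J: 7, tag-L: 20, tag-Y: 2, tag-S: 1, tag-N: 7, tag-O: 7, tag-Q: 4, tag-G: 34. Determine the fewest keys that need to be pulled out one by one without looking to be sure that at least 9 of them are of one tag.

45

Pigeonhole: put each drawn key into a box by tag. The largest draw with every box below 9 takes min(count, 8) from each tag; tags with fewer than 8 contribute all they have.
Σ min(cᵢ, 8) = 7 + 8 + 2 + 1 + 7 + 7 + 4 + 8 = 44.
Draw number 44 + 1 = 45 must push one box to 9.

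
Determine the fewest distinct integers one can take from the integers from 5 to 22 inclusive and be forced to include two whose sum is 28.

A set avoiding the sum 28 can contain at most one of each pair {x, 28−x}, plus the 2 elements whose complement lies outside the range or equal to its own complement.
The integers 5, …, 14 (10 of them) are such a set: any two sum to at least 5+6 = 11 and at most 13+14 = 27 < 28.
By the pigeonhole principle, any 11th integer completes one of the 8 pairs, so 11 choices force a sum of 28.

11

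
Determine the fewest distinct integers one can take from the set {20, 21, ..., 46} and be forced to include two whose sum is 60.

Group the elements by complementary pair {x, 60−x}: {20,40}, {21,39}, {22,38}, …, giving 10 two-element pairs, the single value 30 (it cannot pair with itself since the integers are distinct), and 6 integers whose partner 60−x falls outside [20,46].
Pigeonhole: treating each of those 17 groups as a pigeonhole, one can pick one integer per group — 17 integers — with no two summing to 60.
The 18th integer lands in an occupied pair, forcing a sum of 60.

18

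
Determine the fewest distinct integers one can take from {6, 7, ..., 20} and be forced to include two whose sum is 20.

Two chosen integers sum to 20 exactly when both halves of some pair {x, 20−x} with 6 ≤ x ≤ 20−x ≤ 14 are chosen — 4 such pairs.
The remaining 7 elements (those with no distinct partner in range) can never complete a 20-sum, so the worst case takes all of them and one from each pair: 7 + 4 = 11.
Pigeonhole: the 12th integer has to be the second member of some pair, so 11 + 1 = 12.

12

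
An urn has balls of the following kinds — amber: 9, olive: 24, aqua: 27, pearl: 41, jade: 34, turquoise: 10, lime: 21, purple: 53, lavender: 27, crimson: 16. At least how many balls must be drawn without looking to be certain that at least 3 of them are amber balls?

256

In the worst case for collecting amber balls, every non-amber ball comes out first.
There are 24 + 27 + 41 + 34 + 10 + 21 + 53 + 27 + 16 = 253 non-amber balls altogether.
After those, each further ball must be amber, so 253 + 3 = 256 draws guarantee 3 amber balls.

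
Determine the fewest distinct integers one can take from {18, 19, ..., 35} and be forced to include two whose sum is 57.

Group the elements by complementary pair {x, 57−x}: {22,35}, {23,34}, {24,33}, …, giving 7 two-element pairs and 4 integers whose partner 57−x falls outside [18,35].
Treating each of those 11 groups as a pigeonhole, one can pick one integer per group — 11 integers — with no two summing to 57.
The 12th integer lands in an occupied pair, forcing a sum of 57.

12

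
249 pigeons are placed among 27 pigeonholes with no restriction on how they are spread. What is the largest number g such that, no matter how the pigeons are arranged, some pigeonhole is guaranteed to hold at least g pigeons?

By the pigeonhole principle, the 27 pigeonholes are the holes and the 249 pigeons are the pigeons.
If every pigeonhole held at most 9 pigeons, the total would be at most 27 × 9 = 243, which is less than 249.
So some pigeonhole holds at least ⌈249/27⌉ = 10 pigeons.

10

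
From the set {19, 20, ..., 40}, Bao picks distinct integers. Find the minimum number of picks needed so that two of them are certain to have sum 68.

17

Group the elements by complementary pair {x, 68−x}: {28,40}, {29,39}, {30,38}, …, giving 6 two-element pairs, the single value 34 (it cannot pair with itself since the integers are distinct), and 9 integers whose partner 68−x falls outside [19,40].
Treating each of those 16 groups as a pigeonhole, one can pick one integer per group — 16 integers — with no two summing to 68.
The 17th integer lands in an occupied pair, forcing a sum of 68.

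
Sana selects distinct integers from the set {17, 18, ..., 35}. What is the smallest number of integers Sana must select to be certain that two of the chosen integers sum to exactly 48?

Two chosen integers sum to 48 exactly when both halves of some pair {x, 48−x} with 17 ≤ x ≤ 48−x ≤ 31 are chosen — 7 such pairs.
The remaining 5 elements (those with no distinct partner in range) can never complete a 48-sum, so the worst case takes all of them and one from each pair: 5 + 7 = 12.
By pigeonhole, the 13th integer has to be the second member of some pair, so 12 + 1 = 13.

13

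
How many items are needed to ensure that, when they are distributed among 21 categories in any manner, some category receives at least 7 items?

With 126 items one could put exactly 6 in each of the 21 categories, and no category would reach 7.
One more item must land in a category that already has 6, giving it 7.
So 21 × 6 + 1 = 127 items are required.

127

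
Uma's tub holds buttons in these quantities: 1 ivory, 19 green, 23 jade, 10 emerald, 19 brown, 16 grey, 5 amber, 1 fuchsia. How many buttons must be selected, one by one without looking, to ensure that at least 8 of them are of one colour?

An adversary could hand out at most 7 buttons per colour (ivory, amber, fuchsia run out sooner): 1 + 7 + 7 + 7 + 7 + 7 + 5 + 1 = 42 buttons and still no colour has 8.
One more button lands in a colour already at 7, so 43 draws are enough and 42 are not.

43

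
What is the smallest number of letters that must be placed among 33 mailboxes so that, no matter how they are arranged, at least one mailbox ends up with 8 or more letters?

With 231 letters one could put exactly 7 in each of the 33 mailboxes, and no mailbox would reach 8.
One more letter must land in a mailbox that already has 7, giving it 8.
So 33 × 7 + 1 = 232 letters are required.

232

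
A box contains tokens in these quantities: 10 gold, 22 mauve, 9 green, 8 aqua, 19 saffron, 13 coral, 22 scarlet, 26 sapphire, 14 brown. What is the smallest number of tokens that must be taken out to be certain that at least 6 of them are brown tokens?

In the worst case for collecting brown tokens, every non-brown token comes out first.
There are 10 + 22 + 9 + 8 + 19 + 13 + 22 + 26 = 129 non-brown tokens altogether.
After those, each further token must be brown, so 129 + 6 = 135 draws guarantee 6 brown tokens.

135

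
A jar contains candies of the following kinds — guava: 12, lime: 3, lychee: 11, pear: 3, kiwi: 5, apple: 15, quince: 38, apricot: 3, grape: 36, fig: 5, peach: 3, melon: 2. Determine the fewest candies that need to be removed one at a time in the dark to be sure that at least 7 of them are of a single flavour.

Put each drawn candy into a box by flavour. The largest draw with every box below 7 takes min(count, 6) from each flavour; flavours with fewer than 6 contribute all they have.
Σ min(cᵢ, 6) = 6 + 3 + 6 + 3 + 5 + 6 + 6 + 3 + 6 + 5 + 3 + 2 = 54.
Draw number 54 + 1 = 55 must push one box to 7.

55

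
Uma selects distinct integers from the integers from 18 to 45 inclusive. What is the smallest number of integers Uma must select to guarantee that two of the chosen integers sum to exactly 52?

21

A set avoiding the sum 52 can contain at most one of each pair {x, 52−x}, plus the 12 elements whose complement lies outside the range or equal to its own complement.
The integers 26, …, 45 (20 of them) are such a set: any two sum to at least 26+27 = 53 > 52.
Pigeonhole: any 21st integer completes one of the 8 pairs, so 21 choices force a sum of 52.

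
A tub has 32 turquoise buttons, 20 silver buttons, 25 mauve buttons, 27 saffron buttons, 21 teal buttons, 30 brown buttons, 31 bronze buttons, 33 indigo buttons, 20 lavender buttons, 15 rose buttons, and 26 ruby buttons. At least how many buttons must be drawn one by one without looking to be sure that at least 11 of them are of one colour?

The 11 colours are the holes; the buttons drawn are the pigeons.
To avoid 11 of any one colour, the worst case takes at most 10 of each colour.
That gives 10 + 10 + 10 + 10 + 10 + 10 + 10 + 10 + 10 + 10 + 10 = 110 buttons with no colour reaching 11.
The next button forces some colour to 11, so 110 + 1 = 111.

111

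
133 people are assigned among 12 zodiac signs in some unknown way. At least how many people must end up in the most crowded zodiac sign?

12

By the pigeonhole principle, the 12 zodiac signs are the holes and the 133 people are the pigeons.
If every zodiac sign held at most 11 people, the total would be at most 12 × 11 = 132, which is less than 133.
So some zodiac sign holds at least ⌈133/12⌉ = 12 people.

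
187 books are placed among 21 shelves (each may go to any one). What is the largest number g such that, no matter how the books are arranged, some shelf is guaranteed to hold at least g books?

The 21 shelves are the holes and the 187 books are the pigeons.
If every shelf held at most 8 books, the total would be at most 21 × 8 = 168, which is less than 187.
So some shelf holds at least ⌈187/21⌉ = 9 books.

9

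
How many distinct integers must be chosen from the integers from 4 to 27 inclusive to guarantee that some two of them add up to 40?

18

A set avoiding the sum 40 can contain at most one of each pair {x, 40−x}, plus the 10 elements whose complement lies outside the range or equal to its own complement.
The integers 4, …, 20 (17 of them) are such a set: any two sum to at least 4+5 = 9 and at most 19+20 = 39 < 40.
Any 18th integer completes one of the 7 pairs, so 18 choices force a sum of 40.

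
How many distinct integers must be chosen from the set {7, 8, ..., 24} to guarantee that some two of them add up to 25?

A set avoiding the sum 25 can contain at most one of each pair {x, 25−x}, plus the 6 elements whose complement lies outside the range.
The integers 13, …, 24 (12 of them) are such a set: any two sum to at least 13+14 = 27 > 25.
Any 13th integer completes one of the 6 pairs, so 13 choices force a sum of 25.

13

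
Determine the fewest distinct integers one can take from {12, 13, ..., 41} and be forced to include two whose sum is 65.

22

Group the elements by complementary pair {x, 65−x}: {24,41}, {25,40}, {26,39}, …, giving 9 two-element pairs and 12 integers whose partner 65−x falls outside [12,41].
Treating each of those 21 groups as a pigeonhole, one can pick one integer per group — 21 integers — with no two summing to 65.
The 22nd integer lands in an occupied pair, forcing a sum of 65.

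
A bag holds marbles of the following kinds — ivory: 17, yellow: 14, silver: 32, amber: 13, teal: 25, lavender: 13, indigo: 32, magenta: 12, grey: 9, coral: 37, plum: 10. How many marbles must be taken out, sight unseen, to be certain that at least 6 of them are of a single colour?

By the pigeonhole principle, the 11 colours are the holes; the marbles drawn are the pigeons.
To avoid 6 of any one colour, the worst case takes at most 5 of each colour.
That gives 5 + 5 + 5 + 5 + 5 + 5 + 5 + 5 + 5 + 5 + 5 = 55 marbles with no colour reaching 6.
The next marble forces some colour to 6, so 55 + 1 = 56.

56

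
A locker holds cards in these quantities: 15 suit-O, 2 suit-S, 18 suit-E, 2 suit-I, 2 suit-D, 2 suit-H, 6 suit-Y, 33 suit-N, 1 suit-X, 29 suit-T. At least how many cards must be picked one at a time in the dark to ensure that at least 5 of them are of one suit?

30

By the pigeonhole principle, put each drawn card into a box by suit. The largest draw with every box below 5 takes min(count, 4) from each suit; suits with fewer than 4 contribute all they have.
Σ min(cᵢ, 4) = 4 + 2 + 4 + 2 + 2 + 2 + 4 + 4 + 1 + 4 = 29.
Draw number 29 + 1 = 30 must push one box to 5.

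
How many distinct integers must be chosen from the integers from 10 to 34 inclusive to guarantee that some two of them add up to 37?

17

A set avoiding the sum 37 can contain at most one of each pair {x, 37−x}, plus the 7 elements whose complement lies outside the range.
The integers 19, …, 34 (16 of them) are such a set: any two sum to at least 19+20 = 39 > 37.
Any 17th integer completes one of the 9 pairs, so 17 choices force a sum of 37.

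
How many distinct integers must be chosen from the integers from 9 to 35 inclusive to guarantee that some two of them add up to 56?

Two chosen integers sum to 56 exactly when both halves of some pair {x, 56−x} with 21 ≤ x ≤ 56−x ≤ 35 are chosen — 7 such pairs.
The remaining 13 elements (those with no distinct partner in range) can never complete a 56-sum, so the worst case takes all of them and one from each pair: 13 + 7 = 20.
By pigeonhole, the 21st integer has to be the second member of some pair, so 20 + 1 = 21.

21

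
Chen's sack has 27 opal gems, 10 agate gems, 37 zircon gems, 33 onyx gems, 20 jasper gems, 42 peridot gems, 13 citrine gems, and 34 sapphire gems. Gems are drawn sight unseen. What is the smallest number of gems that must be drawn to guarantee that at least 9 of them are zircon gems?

188

In the worst case for collecting zircon gems, every non-zircon gem comes out first.
There are 27 + 10 + 33 + 20 + 42 + 13 + 34 = 179 non-zircon gems altogether.
After those, each further gem must be zircon, so 179 + 9 = 188 draws guarantee 9 zircon gems.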